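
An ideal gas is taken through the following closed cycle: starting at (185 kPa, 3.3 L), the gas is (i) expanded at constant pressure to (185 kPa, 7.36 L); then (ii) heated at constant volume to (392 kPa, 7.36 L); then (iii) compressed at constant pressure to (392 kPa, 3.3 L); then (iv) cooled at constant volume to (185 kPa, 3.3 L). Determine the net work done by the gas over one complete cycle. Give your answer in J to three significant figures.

W_net ≈ -840 J

Constant-volume legs do no work.
W(i) = (185)(7.36 − 3.3) = 751.1 J; W(iii) = (392)(3.3 − 7.36) = -1592 J.
W_net = 751.1 − 1592 = -840.4 J (the counter-clockwise enclosed area).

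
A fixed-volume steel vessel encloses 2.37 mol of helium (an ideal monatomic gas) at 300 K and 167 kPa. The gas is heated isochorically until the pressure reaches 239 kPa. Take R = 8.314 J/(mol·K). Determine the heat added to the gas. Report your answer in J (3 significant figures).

Constant volume ⇒ W = 0, so Q = ΔU = nCᵥΔT with Cᵥ = 3R/2 = 12.47 J/(mol·K).
At constant V, T₂/T₁ = P₂/P₁ ⇒ ΔT = T₁(P₂/P₁ − 1) = 300·(239/167 − 1) = 129.3 K.
ΔU = (2.37)(12.47)(129.3) = 3823 J.

Q ≈ 3820 J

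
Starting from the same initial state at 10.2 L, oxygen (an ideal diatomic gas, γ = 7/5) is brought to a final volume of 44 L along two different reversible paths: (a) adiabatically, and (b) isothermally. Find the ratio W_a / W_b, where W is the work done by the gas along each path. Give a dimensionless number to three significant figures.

W_a / W_b ≈ 0.757

Path (a) adiabatic: W = P₁V₁(1 − (V₁/V₂)^(γ−1))/(γ−1) → W_a/(P₁V₁) = 1.107.
Path (b) isothermal: W = P₁V₁ ln(V₂/V₁) → W_b/(P₁V₁) = 1.462.
W_a / W_b = 1.107 / 1.462 = 0.7572.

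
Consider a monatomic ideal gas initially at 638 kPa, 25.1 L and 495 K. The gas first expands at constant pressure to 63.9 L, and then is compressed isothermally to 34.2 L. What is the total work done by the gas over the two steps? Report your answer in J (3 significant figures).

W_total ≈ -730 J

Step 1 (isobaric): W = PΔV = (638 kPa)(63.9 − 25.1 L) = 24754 J.
After step 1: P = 638 kPa, V = 63.9 L, T = 1260 K.
Step 2 (isothermal): W = P₁V₁ ln(V₂/V₁) = (40768) ln(34.2/63.9) = -25484 J.
W_total = 24754 − 25484 = -729.5 J.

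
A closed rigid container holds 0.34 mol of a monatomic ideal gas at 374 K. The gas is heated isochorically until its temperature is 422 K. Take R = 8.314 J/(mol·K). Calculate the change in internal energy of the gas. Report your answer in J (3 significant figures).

Constant volume ⇒ W = 0, so Q = ΔU = nCᵥΔT with Cᵥ = 3R/2 = 12.47 J/(mol·K).
ΔU = (0.34)(12.47)(422 − 374) = 203.5 J.

ΔU ≈ 204 J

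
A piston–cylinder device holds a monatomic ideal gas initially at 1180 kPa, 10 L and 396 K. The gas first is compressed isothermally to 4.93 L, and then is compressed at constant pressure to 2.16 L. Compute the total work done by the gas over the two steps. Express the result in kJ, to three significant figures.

Step 1 (isothermal): W = P₁V₁ ln(V₂/V₁) = (11800) ln(4.93/10) = -8346 J.
After step 1: P = 2394 kPa, V = 4.93 L, T = 396 K.
Step 2 (isobaric): W = PΔV = (2394 kPa)(2.16 − 4.93 L) = -6630 J.
W_total = -8346 − 6630 = -14976 J.

W_total ≈ -15.0 kJ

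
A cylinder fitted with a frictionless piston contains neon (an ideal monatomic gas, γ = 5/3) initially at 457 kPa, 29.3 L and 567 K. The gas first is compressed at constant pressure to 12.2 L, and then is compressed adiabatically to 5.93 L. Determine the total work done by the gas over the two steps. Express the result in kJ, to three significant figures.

Step 1 (isobaric): W = PΔV = (457 kPa)(12.2 − 29.3 L) = -7815 J.
After step 1: P = 457 kPa, V = 12.2 L, T = 236.1 K.
Step 2 (adiabatic): W = (P₁V₁ − P₂V₂)/(γ−1) = (5575 − 9019)/0.667 = -5165 J.
W_total = -7815 − 5165 = -12980 J.

W_total ≈ -13.0 kJ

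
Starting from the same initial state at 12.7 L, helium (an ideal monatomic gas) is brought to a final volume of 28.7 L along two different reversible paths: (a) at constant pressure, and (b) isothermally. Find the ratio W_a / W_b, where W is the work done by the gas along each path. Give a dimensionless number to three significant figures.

Path (a) isobaric: W = P₁(V₂ − V₁) → W_a/(P₁V₁) = 1.26.
Path (b) isothermal: W = P₁V₁ ln(V₂/V₁) → W_b/(P₁V₁) = 0.8153.
W_a / W_b = 1.26 / 0.8153 = 1.545.

W_a / W_b ≈ 1.55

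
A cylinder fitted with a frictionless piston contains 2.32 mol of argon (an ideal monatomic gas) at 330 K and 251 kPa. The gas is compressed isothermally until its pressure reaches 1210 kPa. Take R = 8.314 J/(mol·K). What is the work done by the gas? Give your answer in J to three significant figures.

W ≈ -10000 J

Isothermal process: W = nRT ln(V₂/V₁) = nRT ln(P₁/P₂).
W = (2.32)(8.314)(330) × ln(251/1210)
  = 6365 × ln(0.2074) = 6365 × -1.573
W_by_gas = -10012 J.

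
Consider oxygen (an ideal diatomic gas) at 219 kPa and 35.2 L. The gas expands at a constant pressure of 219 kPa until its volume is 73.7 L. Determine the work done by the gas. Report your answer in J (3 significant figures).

Isobaric: W = P ΔV.
W = (219 kPa)(73.7 − 35.2 L) = (219)(38.5) = 8432 J.

W ≈ 8430 J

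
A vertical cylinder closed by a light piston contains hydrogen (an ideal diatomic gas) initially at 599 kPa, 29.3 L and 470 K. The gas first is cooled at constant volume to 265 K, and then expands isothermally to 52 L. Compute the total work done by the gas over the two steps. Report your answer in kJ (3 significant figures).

Step 1 (isochoric): W = 0 (constant volume).
After step 1: P = 337.7 kPa (V unchanged).
Step 2 (isothermal): W = P₁V₁ ln(V₂/V₁) = (9896) ln(52/29.3) = 5677 J.
W_total = 0 + 5677 = 5677 J.

W_total ≈ 5.68 kJ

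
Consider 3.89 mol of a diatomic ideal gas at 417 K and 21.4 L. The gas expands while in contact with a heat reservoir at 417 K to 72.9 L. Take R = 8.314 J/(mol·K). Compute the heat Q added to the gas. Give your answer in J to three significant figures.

Isothermal ⇒ ΔU = 0, so Q = W = nRT ln(V₂/V₁).
Q = (3.89)(8.314)(417) ln(72.9/21.4) = 13486 × 1.226 = 16530 J.

Q ≈ 16500 J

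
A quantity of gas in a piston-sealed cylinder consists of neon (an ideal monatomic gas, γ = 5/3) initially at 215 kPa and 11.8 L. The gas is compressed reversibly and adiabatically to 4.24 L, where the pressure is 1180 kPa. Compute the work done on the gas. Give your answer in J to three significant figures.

W ≈ 3700 J

Adiabatic: W = (P₁V₁ − P₂V₂)/(γ − 1) with γ = 5/3.
P₁V₁ = 2537 J, P₂V₂ = 5003 J.
W = (2537 − 5003) / 0.6667 = -3699 J.
Work on gas = −W_by = 3699 J.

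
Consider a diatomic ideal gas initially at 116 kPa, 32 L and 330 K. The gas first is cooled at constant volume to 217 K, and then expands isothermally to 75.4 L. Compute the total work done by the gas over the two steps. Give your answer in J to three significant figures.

W_total ≈ 2090 J

Step 1 (isochoric): W = 0 (constant volume).
After step 1: P = 76.28 kPa (V unchanged).
Step 2 (isothermal): W = P₁V₁ ln(V₂/V₁) = (2441) ln(75.4/32) = 2092 J.
W_total = 0 + 2092 = 2092 J.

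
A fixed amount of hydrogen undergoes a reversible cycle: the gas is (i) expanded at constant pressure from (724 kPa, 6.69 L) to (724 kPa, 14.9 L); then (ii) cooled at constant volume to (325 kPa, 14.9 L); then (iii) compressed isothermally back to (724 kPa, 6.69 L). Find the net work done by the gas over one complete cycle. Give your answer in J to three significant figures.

W_net ≈ 2070 J

Leg (i): W = PΔV = (724)(14.9 − 6.69) = 5944 J.
Leg (ii): W = 0.
Leg (iii): W = PᵢVᵢ ln(V_f/Vᵢ) = (4842) ln(6.69/14.9) = -3878 J.
W_net = 5944 − 3878 = 2066 J.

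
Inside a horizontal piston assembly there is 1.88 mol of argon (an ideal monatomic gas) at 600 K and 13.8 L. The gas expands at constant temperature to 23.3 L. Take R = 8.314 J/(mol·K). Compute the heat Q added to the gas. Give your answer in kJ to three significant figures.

Q ≈ 4.91 kJ

Isothermal ⇒ ΔU = 0, so Q = W = nRT ln(V₂/V₁).
Q = (1.88)(8.314)(600) ln(23.3/13.8) = 9378 × 0.5238 = 4912 J.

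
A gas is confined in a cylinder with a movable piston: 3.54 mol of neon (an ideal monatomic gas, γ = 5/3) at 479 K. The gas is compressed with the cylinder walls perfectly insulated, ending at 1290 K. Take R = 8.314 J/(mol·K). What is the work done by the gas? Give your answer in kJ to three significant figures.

Adiabatic ⇒ Q = 0, so W_by = −ΔU = nCᵥ(T₁ − T₂).
Cᵥ = 3R/2 = 12.47 J/(mol·K).
W = (3.54)(12.47)(479 − 1290) = -35803 J.

W ≈ -35.8 kJ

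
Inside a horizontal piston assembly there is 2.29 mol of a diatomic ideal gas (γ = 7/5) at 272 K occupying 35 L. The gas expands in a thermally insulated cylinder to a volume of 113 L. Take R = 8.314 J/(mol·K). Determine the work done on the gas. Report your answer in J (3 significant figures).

Adiabatic: TV^(γ−1) = const with γ = 7/5.
T₂ = T₁ (V₁/V₂)^(γ−1) = 272 × (35/113)^0.4 = 272 × 0.6257 = 170.2 K.
W_by = nCᵥ(T₁ − T₂) = (2.29)(20.79)(272 − 170.2) = 4845 J.
Work on gas = −W_by = -4845 J.

W ≈ -4850 J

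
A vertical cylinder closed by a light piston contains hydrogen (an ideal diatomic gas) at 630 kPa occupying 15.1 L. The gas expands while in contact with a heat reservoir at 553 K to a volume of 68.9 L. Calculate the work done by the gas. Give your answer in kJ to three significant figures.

W ≈ 14.4 kJ

Isothermal: W = nRT ln(V₂/V₁) = P₁V₁ ln(V₂/V₁).
P₁V₁ = (630 kPa)(15.1 L) = 9513 J.
W = 9513 × ln(68.9/15.1) = 9513 × 1.518
W_by_gas = 14440 J.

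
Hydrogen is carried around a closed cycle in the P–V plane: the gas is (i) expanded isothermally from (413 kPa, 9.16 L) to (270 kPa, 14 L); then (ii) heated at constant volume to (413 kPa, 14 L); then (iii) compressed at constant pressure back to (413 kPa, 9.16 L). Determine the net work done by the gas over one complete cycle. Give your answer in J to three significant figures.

Leg (i): W = PᵢVᵢ ln(V_f/Vᵢ) = (3783) ln(14/9.16) = 1605 J.
Leg (ii): W = 0.
Leg (iii): W = PΔV = (413)(9.16 − 14) = -1999 J.
W_net = 1605 − 1999 = -394.1 J.

W_net ≈ -394 J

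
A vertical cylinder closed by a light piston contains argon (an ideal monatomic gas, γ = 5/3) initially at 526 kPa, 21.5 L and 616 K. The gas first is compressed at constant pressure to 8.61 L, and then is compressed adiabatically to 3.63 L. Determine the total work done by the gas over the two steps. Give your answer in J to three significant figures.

Step 1 (isobaric): W = PΔV = (526 kPa)(8.61 − 21.5 L) = -6780 J.
After step 1: P = 526 kPa, V = 8.61 L, T = 246.7 K.
Step 2 (adiabatic): W = (P₁V₁ − P₂V₂)/(γ−1) = (4529 − 8055)/0.667 = -5289 J.
W_total = -6780 − 5289 = -12069 J.

W_total ≈ -12100 J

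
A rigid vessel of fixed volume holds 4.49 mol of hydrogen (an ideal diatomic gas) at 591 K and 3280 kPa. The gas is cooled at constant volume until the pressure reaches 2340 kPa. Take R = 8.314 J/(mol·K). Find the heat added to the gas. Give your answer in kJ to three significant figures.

Constant volume ⇒ W = 0, so Q = ΔU = nCᵥΔT with Cᵥ = 5R/2 = 20.79 J/(mol·K).
At constant V, T₂/T₁ = P₂/P₁ ⇒ ΔT = T₁(P₂/P₁ − 1) = 591·(2340/3280 − 1) = -169.4 K.
ΔU = (4.49)(20.79)(-169.4) = -15807 J.

Q ≈ -15.8 kJ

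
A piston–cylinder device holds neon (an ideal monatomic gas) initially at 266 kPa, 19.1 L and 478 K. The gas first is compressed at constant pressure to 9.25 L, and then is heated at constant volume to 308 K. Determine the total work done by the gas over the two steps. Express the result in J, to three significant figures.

Step 1 (isobaric): W = PΔV = (266 kPa)(9.25 − 19.1 L) = -2620 J.
Step 2 (isochoric): W = 0 (constant volume).
W_total = -2620 + 0 = -2620 J.

W_total ≈ -2620 J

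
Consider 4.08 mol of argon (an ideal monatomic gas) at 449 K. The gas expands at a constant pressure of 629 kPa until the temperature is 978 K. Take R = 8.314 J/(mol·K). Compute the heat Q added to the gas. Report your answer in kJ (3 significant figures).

Isobaric: W = nRΔT = (4.08)(8.314)(529) = 17944 J.
ΔU = nCᵥΔT with Cᵥ = 3R/2: ΔU = (4.08)(12.47)(529) = 26916 J.
Q = ΔU + W = 26916 + 17944 = 44861 J.

Q ≈ 44.9 kJ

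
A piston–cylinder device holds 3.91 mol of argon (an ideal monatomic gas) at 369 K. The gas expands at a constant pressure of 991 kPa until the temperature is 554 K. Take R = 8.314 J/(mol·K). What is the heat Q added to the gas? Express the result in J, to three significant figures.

Isobaric: W = nRΔT = (3.91)(8.314)(185) = 6014 J.
ΔU = nCᵥΔT with Cᵥ = 3R/2: ΔU = (3.91)(12.47)(185) = 9021 J.
Q = ΔU + W = 9021 + 6014 = 15035 J.

Q ≈ 15000 J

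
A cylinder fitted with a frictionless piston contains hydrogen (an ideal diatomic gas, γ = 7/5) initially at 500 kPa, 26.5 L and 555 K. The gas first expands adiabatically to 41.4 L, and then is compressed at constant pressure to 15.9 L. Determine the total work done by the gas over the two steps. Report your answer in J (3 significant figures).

Step 1 (adiabatic): W = (P₁V₁ − P₂V₂)/(γ−1) = (13250 − 11084)/0.4 = 5414 J.
After step 1: P = 267.7 kPa, V = 41.4 L, T = 464.3 K.
Step 2 (isobaric): W = PΔV = (267.7 kPa)(15.9 − 41.4 L) = -6827 J.
W_total = 5414 − 6827 = -1413 J.

W_total ≈ -1410 J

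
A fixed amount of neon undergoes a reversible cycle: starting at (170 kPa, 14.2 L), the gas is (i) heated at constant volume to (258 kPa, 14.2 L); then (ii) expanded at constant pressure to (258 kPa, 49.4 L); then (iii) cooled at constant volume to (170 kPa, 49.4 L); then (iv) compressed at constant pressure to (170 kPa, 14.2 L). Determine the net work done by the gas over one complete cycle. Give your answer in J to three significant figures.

Constant-volume legs do no work.
W(ii) = (258)(49.4 − 14.2) = 9082 J; W(iv) = (170)(14.2 − 49.4) = -5984 J.
W_net = 9082 − 5984 = 3098 J (the clockwise enclosed area).

W_net ≈ 3100 J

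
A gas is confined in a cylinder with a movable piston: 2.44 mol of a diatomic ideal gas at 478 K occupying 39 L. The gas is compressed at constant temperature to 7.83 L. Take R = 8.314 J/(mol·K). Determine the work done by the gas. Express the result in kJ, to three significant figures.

Isothermal: W = nRT ln(V₂/V₁).
W = (2.44)(8.314)(478) × ln(7.83/39)
  = 9697 × -1.606
W_by_gas = -15569 J.

W ≈ -15.6 kJ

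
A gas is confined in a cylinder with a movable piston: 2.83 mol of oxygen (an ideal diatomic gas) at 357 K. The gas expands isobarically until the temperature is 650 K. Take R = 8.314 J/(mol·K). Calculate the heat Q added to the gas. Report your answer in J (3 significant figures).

Isobaric: W = nRΔT = (2.83)(8.314)(293) = 6894 J.
ΔU = nCᵥΔT with Cᵥ = 5R/2: ΔU = (2.83)(20.79)(293) = 17235 J.
Q = ΔU + W = 17235 + 6894 = 24129 J.

Q ≈ 24100 J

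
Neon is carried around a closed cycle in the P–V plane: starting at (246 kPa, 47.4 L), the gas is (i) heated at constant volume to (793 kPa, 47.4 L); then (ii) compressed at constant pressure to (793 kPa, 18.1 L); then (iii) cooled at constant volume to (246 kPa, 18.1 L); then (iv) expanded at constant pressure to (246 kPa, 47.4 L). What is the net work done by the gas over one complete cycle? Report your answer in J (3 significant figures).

Constant-volume legs do no work.
W(ii) = (793)(18.1 − 47.4) = -23235 J; W(iv) = (246)(47.4 − 18.1) = 7208 J.
W_net = -23235 + 7208 = -16027 J (the counter-clockwise enclosed area).

W_net ≈ -16000 J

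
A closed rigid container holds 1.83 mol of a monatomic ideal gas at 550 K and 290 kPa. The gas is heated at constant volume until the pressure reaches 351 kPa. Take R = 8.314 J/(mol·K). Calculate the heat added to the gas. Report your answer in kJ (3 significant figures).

Q ≈ 2.64 kJ

Constant volume ⇒ W = 0, so Q = ΔU = nCᵥΔT with Cᵥ = 3R/2 = 12.47 J/(mol·K).
At constant V, T₂/T₁ = P₂/P₁ ⇒ ΔT = T₁(P₂/P₁ − 1) = 550·(351/290 − 1) = 115.7 K.
ΔU = (1.83)(12.47)(115.7) = 2640 J.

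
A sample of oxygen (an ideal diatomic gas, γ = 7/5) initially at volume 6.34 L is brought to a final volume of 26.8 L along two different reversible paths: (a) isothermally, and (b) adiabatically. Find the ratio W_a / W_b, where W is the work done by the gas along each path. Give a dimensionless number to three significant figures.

Path (a) isothermal: W = P₁V₁ ln(V₂/V₁) → W_a/(P₁V₁) = 1.442.
Path (b) adiabatic: W = P₁V₁(1 − (V₁/V₂)^(γ−1))/(γ−1) → W_b/(P₁V₁) = 1.095.
W_a / W_b = 1.442 / 1.095 = 1.316.

W_a / W_b ≈ 1.32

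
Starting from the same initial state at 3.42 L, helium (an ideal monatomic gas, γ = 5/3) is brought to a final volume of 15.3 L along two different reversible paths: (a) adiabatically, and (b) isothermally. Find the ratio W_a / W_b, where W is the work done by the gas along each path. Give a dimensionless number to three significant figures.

Path (a) adiabatic: W = P₁V₁(1 − (V₁/V₂)^(γ−1))/(γ−1) → W_a/(P₁V₁) = 0.9475.
Path (b) isothermal: W = P₁V₁ ln(V₂/V₁) → W_b/(P₁V₁) = 1.498.
W_a / W_b = 0.9475 / 1.498 = 0.6324.

W_a / W_b ≈ 0.632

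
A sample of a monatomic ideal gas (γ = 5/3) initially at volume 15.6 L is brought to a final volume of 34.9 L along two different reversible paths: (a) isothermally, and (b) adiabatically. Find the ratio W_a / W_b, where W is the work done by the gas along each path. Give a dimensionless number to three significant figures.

W_a / W_b ≈ 1.29

Path (a) isothermal: W = P₁V₁ ln(V₂/V₁) → W_a/(P₁V₁) = 0.8052.
Path (b) adiabatic: W = P₁V₁(1 − (V₁/V₂)^(γ−1))/(γ−1) → W_b/(P₁V₁) = 0.6231.
W_a / W_b = 0.8052 / 0.6231 = 1.292.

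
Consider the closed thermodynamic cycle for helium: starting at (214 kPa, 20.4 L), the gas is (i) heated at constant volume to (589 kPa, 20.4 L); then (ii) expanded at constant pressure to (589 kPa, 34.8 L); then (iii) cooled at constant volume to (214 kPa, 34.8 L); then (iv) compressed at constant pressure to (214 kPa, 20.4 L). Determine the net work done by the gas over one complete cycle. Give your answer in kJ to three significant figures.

Constant-volume legs do no work.
W(ii) = (589)(34.8 − 20.4) = 8482 J; W(iv) = (214)(20.4 − 34.8) = -3082 J.
W_net = 8482 − 3082 = 5400 J (the clockwise enclosed area).

W_net ≈ 5.40 kJ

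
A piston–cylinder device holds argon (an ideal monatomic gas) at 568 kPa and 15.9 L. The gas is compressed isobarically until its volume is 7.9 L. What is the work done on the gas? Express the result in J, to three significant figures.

W ≈ 4540 J

Isobaric: W = P ΔV.
W = (568 kPa)(7.9 − 15.9 L) = (568)(-8) = -4544 J.
Work on gas = −W_by = 4544 J.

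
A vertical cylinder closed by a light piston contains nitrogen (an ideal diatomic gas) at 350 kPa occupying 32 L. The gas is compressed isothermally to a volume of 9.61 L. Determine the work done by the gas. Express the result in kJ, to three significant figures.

Isothermal: W = nRT ln(V₂/V₁) = P₁V₁ ln(V₂/V₁).
P₁V₁ = (350 kPa)(32 L) = 11200 J.
W = 11200 × ln(9.61/32) = 11200 × -1.203
W_by_gas = -13473 J.

W ≈ -13.5 kJ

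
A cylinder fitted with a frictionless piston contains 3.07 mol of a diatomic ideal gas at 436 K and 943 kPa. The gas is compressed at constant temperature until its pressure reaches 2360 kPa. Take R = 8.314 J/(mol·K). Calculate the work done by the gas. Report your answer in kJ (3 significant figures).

W ≈ -10.2 kJ

Isothermal process: W = nRT ln(V₂/V₁) = nRT ln(P₁/P₂).
W = (3.07)(8.314)(436) × ln(943/2360)
  = 11128 × ln(0.3996) = 11128 × -0.9174
W_by_gas = -10209 J.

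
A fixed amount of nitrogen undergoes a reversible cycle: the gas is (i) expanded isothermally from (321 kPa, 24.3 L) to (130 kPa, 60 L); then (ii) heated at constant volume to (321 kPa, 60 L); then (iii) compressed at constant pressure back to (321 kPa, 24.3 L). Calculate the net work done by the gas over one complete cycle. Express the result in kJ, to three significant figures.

Leg (i): W = PᵢVᵢ ln(V_f/Vᵢ) = (7800) ln(60/24.3) = 7050 J.
Leg (ii): W = 0.
Leg (iii): W = PΔV = (321)(24.3 − 60) = -11460 J.
W_net = 7050 − 11460 = -4409 J.

W_net ≈ -4.41 kJ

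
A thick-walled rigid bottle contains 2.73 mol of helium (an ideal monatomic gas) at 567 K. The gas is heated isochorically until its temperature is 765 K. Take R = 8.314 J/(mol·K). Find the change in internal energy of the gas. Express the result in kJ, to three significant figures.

Constant volume ⇒ W = 0, so Q = ΔU = nCᵥΔT with Cᵥ = 3R/2 = 12.47 J/(mol·K).
ΔU = (2.73)(12.47)(765 − 567) = 6741 J.

ΔU ≈ 6.74 kJ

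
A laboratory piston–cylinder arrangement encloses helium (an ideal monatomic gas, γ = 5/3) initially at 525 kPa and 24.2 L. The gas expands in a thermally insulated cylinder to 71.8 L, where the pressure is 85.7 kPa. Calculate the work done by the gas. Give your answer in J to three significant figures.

Adiabatic: W = (P₁V₁ − P₂V₂)/(γ − 1) with γ = 5/3.
P₁V₁ = 12705 J, P₂V₂ = 6153 J.
W = (12705 − 6153) / 0.6667 = 9828 J.

W ≈ 9830 J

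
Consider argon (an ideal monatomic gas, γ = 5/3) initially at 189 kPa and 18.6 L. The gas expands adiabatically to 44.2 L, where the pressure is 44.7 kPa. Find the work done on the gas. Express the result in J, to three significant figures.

W ≈ -2310 J

Adiabatic: W = (P₁V₁ − P₂V₂)/(γ − 1) with γ = 5/3.
P₁V₁ = 3515 J, P₂V₂ = 1976 J.
W = (3515 − 1976) / 0.6667 = 2309 J.
Work on gas = −W_by = -2309 J.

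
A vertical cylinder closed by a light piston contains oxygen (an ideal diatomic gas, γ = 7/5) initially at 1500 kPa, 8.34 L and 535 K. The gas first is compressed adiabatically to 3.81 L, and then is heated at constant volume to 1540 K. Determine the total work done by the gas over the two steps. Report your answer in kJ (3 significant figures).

W_total ≈ -11.5 kJ

Step 1 (adiabatic): W = (P₁V₁ − P₂V₂)/(γ−1) = (12510 − 17114)/0.4 = -11510 J.
Step 2 (isochoric): W = 0 (constant volume).
W_total = -11510 + 0 = -11510 J.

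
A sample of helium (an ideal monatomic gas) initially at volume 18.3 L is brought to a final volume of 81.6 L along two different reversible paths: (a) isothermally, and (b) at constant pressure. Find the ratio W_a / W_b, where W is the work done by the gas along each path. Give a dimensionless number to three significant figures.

W_a / W_b ≈ 0.432

Path (a) isothermal: W = P₁V₁ ln(V₂/V₁) → W_a/(P₁V₁) = 1.495.
Path (b) isobaric: W = P₁(V₂ − V₁) → W_b/(P₁V₁) = 3.459.
W_a / W_b = 1.495 / 3.459 = 0.4322.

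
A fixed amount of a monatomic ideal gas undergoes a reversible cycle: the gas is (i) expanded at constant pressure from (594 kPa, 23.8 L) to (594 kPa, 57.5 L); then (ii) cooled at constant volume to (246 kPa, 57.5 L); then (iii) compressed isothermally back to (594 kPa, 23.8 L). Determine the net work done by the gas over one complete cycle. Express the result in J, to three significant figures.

Leg (i): W = PΔV = (594)(57.5 − 23.8) = 20018 J.
Leg (ii): W = 0.
Leg (iii): W = PᵢVᵢ ln(V_f/Vᵢ) = (14145) ln(23.8/57.5) = -12477 J.
W_net = 20018 − 12477 = 7541 J.

W_net ≈ 7540 J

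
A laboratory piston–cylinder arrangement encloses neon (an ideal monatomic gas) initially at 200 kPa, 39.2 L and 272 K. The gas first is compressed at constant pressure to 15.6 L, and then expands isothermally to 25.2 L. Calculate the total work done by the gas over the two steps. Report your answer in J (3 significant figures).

Step 1 (isobaric): W = PΔV = (200 kPa)(15.6 − 39.2 L) = -4720 J.
After step 1: P = 200 kPa, V = 15.6 L, T = 108.2 K.
Step 2 (isothermal): W = P₁V₁ ln(V₂/V₁) = (3120) ln(25.2/15.6) = 1496 J.
W_total = -4720 + 1496 = -3224 J.

W_total ≈ -3220 J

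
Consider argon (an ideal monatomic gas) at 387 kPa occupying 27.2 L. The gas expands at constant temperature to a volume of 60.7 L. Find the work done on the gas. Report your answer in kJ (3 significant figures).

W ≈ -8.45 kJ

Isothermal: W = nRT ln(V₂/V₁) = P₁V₁ ln(V₂/V₁).
P₁V₁ = (387 kPa)(27.2 L) = 10526 J.
W = 10526 × ln(60.7/27.2) = 10526 × 0.8027
W_by_gas = 8450 J; work on gas = −W_by = -8450 J.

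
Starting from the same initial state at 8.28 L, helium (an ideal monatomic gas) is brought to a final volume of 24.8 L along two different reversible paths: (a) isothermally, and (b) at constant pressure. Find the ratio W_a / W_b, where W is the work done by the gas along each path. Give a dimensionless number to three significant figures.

Path (a) isothermal: W = P₁V₁ ln(V₂/V₁) → W_a/(P₁V₁) = 1.097.
Path (b) isobaric: W = P₁(V₂ − V₁) → W_b/(P₁V₁) = 1.995.
W_a / W_b = 1.097 / 1.995 = 0.5498.

W_a / W_b ≈ 0.550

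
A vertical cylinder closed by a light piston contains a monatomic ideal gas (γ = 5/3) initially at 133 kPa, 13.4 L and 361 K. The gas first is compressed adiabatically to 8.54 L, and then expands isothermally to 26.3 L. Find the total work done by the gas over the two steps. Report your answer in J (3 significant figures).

W_total ≈ 1770 J

Step 1 (adiabatic): W = (P₁V₁ − P₂V₂)/(γ−1) = (1782 − 2407)/0.667 = -936.5 J.
After step 1: P = 281.8 kPa, V = 8.54 L, T = 487.5 K.
Step 2 (isothermal): W = P₁V₁ ln(V₂/V₁) = (2407) ln(26.3/8.54) = 2707 J.
W_total = -936.5 + 2707 = 1770 J.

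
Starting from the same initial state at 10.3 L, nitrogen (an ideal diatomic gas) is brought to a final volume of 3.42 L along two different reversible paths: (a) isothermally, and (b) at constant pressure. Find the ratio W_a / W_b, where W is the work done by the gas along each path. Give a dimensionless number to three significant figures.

Path (a) isothermal: W = P₁V₁ ln(V₂/V₁) → W_a/(P₁V₁) = -1.103.
Path (b) isobaric: W = P₁(V₂ − V₁) → W_b/(P₁V₁) = -0.668.
W_a / W_b = -1.103 / -0.668 = 1.651.

W_a / W_b ≈ 1.65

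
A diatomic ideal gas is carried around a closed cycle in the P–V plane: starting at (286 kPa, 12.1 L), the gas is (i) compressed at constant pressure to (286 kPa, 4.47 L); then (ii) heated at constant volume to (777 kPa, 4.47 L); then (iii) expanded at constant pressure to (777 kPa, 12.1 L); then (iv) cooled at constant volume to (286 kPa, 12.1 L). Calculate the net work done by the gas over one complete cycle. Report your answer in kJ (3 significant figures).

Constant-volume legs do no work.
W(i) = (286)(4.47 − 12.1) = -2182 J; W(iii) = (777)(12.1 − 4.47) = 5929 J.
W_net = -2182 + 5929 = 3746 J (the clockwise enclosed area).

W_net ≈ 3.75 kJ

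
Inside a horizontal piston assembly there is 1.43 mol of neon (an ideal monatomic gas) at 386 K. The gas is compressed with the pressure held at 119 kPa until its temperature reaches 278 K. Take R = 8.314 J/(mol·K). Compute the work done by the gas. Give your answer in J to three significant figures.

W ≈ -1280 J

Isobaric: W = P ΔV = nR ΔT.
W = (1.43)(8.314)(278 − 386) = -1284 J.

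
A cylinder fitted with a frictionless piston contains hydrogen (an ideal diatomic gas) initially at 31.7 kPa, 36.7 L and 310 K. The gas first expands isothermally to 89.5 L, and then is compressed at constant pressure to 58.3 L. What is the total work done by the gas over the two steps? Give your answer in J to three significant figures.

W_total ≈ 632 J

Step 1 (isothermal): W = P₁V₁ ln(V₂/V₁) = (1163) ln(89.5/36.7) = 1037 J.
After step 1: P = 13 kPa, V = 89.5 L, T = 310 K.
Step 2 (isobaric): W = PΔV = (13 kPa)(58.3 − 89.5 L) = -405.6 J.
W_total = 1037 − 405.6 = 631.6 J.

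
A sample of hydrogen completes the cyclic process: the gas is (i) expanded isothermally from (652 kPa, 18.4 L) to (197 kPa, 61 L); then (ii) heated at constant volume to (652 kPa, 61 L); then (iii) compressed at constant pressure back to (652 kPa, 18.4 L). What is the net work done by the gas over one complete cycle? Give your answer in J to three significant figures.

Leg (i): W = PᵢVᵢ ln(V_f/Vᵢ) = (11997) ln(61/18.4) = 14378 J.
Leg (ii): W = 0.
Leg (iii): W = PΔV = (652)(18.4 − 61) = -27775 J.
W_net = 14378 − 27775 = -13397 J.

W_net ≈ -13400 J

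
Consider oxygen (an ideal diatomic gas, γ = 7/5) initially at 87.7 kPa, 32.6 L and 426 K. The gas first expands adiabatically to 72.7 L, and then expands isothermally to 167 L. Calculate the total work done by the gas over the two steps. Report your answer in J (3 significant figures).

W_total ≈ 3690 J

Step 1 (adiabatic): W = (P₁V₁ − P₂V₂)/(γ−1) = (2859 − 2074)/0.4 = 1962 J.
After step 1: P = 28.53 kPa, V = 72.7 L, T = 309.1 K.
Step 2 (isothermal): W = P₁V₁ ln(V₂/V₁) = (2074) ln(167/72.7) = 1725 J.
W_total = 1962 + 1725 = 3687 J.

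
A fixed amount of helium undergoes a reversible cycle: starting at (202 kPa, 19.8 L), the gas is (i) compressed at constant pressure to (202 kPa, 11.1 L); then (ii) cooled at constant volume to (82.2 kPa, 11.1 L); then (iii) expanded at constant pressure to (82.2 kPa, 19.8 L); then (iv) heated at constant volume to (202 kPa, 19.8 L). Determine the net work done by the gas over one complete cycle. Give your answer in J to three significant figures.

Constant-volume legs do no work.
W(i) = (202)(11.1 − 19.8) = -1757 J; W(iii) = (82.2)(19.8 − 11.1) = 715.1 J.
W_net = -1757 + 715.1 = -1042 J (the counter-clockwise enclosed area).

W_net ≈ -1040 J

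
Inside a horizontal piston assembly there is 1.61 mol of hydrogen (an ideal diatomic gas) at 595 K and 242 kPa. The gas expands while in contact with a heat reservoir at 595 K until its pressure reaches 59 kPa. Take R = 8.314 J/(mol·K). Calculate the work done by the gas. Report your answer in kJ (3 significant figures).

Isothermal process: W = nRT ln(V₂/V₁) = nRT ln(P₁/P₂).
W = (1.61)(8.314)(595) × ln(242/59)
  = 7964 × ln(4.102) = 7964 × 1.411
W_by_gas = 11241 J.

W ≈ 11.2 kJ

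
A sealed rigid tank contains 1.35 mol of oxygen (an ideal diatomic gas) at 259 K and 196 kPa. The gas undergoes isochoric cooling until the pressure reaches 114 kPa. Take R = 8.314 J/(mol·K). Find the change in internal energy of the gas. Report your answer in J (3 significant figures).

Constant volume ⇒ W = 0, so Q = ΔU = nCᵥΔT with Cᵥ = 5R/2 = 20.79 J/(mol·K).
At constant V, T₂/T₁ = P₂/P₁ ⇒ ΔT = T₁(P₂/P₁ − 1) = 259·(114/196 − 1) = -108.4 K.
ΔU = (1.35)(20.79)(-108.4) = -3040 J.

ΔU ≈ -3040 J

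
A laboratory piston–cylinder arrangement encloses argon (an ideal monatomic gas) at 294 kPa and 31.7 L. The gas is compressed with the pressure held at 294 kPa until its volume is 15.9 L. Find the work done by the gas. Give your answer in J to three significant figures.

W ≈ -4650 J

Isobaric: W = P ΔV.
W = (294 kPa)(15.9 − 31.7 L) = (294)(-15.8) = -4645 J.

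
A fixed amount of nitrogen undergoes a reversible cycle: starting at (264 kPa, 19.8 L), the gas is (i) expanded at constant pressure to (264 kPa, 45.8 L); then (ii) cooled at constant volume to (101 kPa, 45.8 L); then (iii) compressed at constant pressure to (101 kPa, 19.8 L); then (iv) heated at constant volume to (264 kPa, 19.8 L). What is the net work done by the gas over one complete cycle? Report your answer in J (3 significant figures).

Constant-volume legs do no work.
W(i) = (264)(45.8 − 19.8) = 6864 J; W(iii) = (101)(19.8 − 45.8) = -2626 J.
W_net = 6864 − 2626 = 4238 J (the clockwise enclosed area).

W_net ≈ 4240 J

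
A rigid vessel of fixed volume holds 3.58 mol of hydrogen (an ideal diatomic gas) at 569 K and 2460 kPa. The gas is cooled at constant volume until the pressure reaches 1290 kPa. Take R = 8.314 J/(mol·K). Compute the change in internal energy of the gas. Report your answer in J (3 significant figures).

Constant volume ⇒ W = 0, so Q = ΔU = nCᵥΔT with Cᵥ = 5R/2 = 20.79 J/(mol·K).
At constant V, T₂/T₁ = P₂/P₁ ⇒ ΔT = T₁(P₂/P₁ − 1) = 569·(1290/2460 − 1) = -270.6 K.
ΔU = (3.58)(20.79)(-270.6) = -20137 J.

ΔU ≈ -20100 J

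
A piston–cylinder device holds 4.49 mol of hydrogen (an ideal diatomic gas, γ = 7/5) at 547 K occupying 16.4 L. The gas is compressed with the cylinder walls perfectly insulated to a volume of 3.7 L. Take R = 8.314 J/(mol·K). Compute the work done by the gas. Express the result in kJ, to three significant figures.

Adiabatic: TV^(γ−1) = const with γ = 7/5.
T₂ = T₁ (V₁/V₂)^(γ−1) = 547 × (16.4/3.7)^0.4 = 547 × 1.814 = 992.3 K.
W_by = nCᵥ(T₁ − T₂) = (4.49)(20.79)(547 − 992.3) = -41558 J.

W ≈ -41.6 kJ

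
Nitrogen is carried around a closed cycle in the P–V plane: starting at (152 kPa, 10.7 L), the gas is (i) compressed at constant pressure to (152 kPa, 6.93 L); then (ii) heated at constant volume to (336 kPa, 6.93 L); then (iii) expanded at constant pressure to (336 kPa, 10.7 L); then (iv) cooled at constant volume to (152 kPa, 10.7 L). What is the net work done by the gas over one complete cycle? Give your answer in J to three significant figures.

Constant-volume legs do no work.
W(i) = (152)(6.93 − 10.7) = -573 J; W(iii) = (336)(10.7 − 6.93) = 1267 J.
W_net = -573 + 1267 = 693.7 J (the clockwise enclosed area).

W_net ≈ 694 J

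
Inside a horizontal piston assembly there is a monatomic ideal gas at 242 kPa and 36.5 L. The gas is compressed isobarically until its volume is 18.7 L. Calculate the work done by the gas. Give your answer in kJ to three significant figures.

W ≈ -4.31 kJ

Isobaric: W = P ΔV.
W = (242 kPa)(18.7 − 36.5 L) = (242)(-17.8) = -4308 J.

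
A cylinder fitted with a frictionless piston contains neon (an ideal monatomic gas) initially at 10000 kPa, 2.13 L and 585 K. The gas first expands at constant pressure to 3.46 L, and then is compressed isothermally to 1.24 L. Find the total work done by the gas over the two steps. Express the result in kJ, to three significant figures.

W_total ≈ -22.2 kJ

Step 1 (isobaric): W = PΔV = (10000 kPa)(3.46 − 2.13 L) = 13300 J.
After step 1: P = 10000 kPa, V = 3.46 L, T = 950.3 K.
Step 2 (isothermal): W = P₁V₁ ln(V₂/V₁) = (34600) ln(1.24/3.46) = -35505 J.
W_total = 13300 − 35505 = -22205 J.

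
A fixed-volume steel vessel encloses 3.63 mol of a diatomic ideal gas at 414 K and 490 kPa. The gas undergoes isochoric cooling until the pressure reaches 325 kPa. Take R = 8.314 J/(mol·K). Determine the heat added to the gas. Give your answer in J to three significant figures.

Constant volume ⇒ W = 0, so Q = ΔU = nCᵥΔT with Cᵥ = 5R/2 = 20.79 J/(mol·K).
At constant V, T₂/T₁ = P₂/P₁ ⇒ ΔT = T₁(P₂/P₁ − 1) = 414·(325/490 − 1) = -139.4 K.
ΔU = (3.63)(20.79)(-139.4) = -10518 J.

Q ≈ -10500 J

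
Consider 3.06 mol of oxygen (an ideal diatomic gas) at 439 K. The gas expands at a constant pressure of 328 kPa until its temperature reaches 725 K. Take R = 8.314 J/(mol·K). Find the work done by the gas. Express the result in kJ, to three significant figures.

Isobaric: W = P ΔV = nR ΔT.
W = (3.06)(8.314)(725 − 439) = 7276 J.

W ≈ 7.28 kJ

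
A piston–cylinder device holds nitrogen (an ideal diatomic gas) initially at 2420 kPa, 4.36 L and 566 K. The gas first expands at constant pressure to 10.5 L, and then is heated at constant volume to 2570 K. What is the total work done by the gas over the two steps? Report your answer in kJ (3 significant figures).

W_total ≈ 14.9 kJ

Step 1 (isobaric): W = PΔV = (2420 kPa)(10.5 − 4.36 L) = 14859 J.
Step 2 (isochoric): W = 0 (constant volume).
W_total = 14859 + 0 = 14859 J.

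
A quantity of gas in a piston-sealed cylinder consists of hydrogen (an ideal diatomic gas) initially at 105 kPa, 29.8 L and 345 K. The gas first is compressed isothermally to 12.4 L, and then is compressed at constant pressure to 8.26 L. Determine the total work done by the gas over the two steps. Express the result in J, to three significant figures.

Step 1 (isothermal): W = P₁V₁ ln(V₂/V₁) = (3129) ln(12.4/29.8) = -2744 J.
After step 1: P = 252.3 kPa, V = 12.4 L, T = 345 K.
Step 2 (isobaric): W = PΔV = (252.3 kPa)(8.26 − 12.4 L) = -1045 J.
W_total = -2744 − 1045 = -3788 J.

W_total ≈ -3790 J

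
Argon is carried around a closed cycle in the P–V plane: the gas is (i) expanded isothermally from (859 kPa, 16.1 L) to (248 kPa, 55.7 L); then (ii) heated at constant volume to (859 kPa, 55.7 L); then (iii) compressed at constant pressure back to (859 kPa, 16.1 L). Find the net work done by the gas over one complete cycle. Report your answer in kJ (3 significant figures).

W_net ≈ -16.9 kJ

Leg (i): W = PᵢVᵢ ln(V_f/Vᵢ) = (13830) ln(55.7/16.1) = 17165 J.
Leg (ii): W = 0.
Leg (iii): W = PΔV = (859)(16.1 − 55.7) = -34016 J.
W_net = 17165 − 34016 = -16851 J.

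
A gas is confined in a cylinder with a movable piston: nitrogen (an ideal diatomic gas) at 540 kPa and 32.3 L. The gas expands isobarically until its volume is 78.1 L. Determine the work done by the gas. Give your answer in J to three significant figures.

W ≈ 24700 J

Isobaric: W = P ΔV.
W = (540 kPa)(78.1 − 32.3 L) = (540)(45.8) = 24732 J.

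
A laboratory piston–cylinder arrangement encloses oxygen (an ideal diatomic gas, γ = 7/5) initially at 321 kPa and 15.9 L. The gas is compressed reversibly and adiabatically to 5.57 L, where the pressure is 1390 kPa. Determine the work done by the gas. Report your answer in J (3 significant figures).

Adiabatic: W = (P₁V₁ − P₂V₂)/(γ − 1) with γ = 7/5.
P₁V₁ = 5104 J, P₂V₂ = 7742 J.
W = (5104 − 7742) / 0.4 = -6596 J.

W ≈ -6600 J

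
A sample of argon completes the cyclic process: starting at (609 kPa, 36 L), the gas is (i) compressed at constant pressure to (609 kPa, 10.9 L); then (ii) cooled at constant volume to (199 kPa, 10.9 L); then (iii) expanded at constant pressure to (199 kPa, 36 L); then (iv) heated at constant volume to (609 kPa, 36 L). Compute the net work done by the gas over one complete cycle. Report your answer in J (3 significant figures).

W_net ≈ -10300 J

Constant-volume legs do no work.
W(i) = (609)(10.9 − 36) = -15286 J; W(iii) = (199)(36 − 10.9) = 4995 J.
W_net = -15286 + 4995 = -10291 J (the counter-clockwise enclosed area).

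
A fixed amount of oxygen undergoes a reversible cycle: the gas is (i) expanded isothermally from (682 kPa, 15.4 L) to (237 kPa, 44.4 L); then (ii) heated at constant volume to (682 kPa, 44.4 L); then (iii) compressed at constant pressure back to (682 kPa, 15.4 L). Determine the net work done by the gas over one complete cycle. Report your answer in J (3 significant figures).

Leg (i): W = PᵢVᵢ ln(V_f/Vᵢ) = (10503) ln(44.4/15.4) = 11121 J.
Leg (ii): W = 0.
Leg (iii): W = PΔV = (682)(15.4 − 44.4) = -19778 J.
W_net = 11121 − 19778 = -8657 J.

W_net ≈ -8660 J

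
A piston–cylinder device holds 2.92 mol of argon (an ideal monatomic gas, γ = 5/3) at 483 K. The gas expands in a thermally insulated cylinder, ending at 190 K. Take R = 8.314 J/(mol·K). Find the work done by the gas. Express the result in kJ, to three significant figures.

Adiabatic ⇒ Q = 0, so W_by = −ΔU = nCᵥ(T₁ − T₂).
Cᵥ = 3R/2 = 12.47 J/(mol·K).
W = (2.92)(12.47)(483 − 190) = 10670 J.

W ≈ 10.7 kJ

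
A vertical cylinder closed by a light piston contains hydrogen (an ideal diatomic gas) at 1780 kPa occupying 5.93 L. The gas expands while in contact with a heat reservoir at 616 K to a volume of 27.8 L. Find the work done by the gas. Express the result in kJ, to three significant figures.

W ≈ 16.3 kJ

Isothermal: W = nRT ln(V₂/V₁) = P₁V₁ ln(V₂/V₁).
P₁V₁ = (1780 kPa)(5.93 L) = 10555 J.
W = 10555 × ln(27.8/5.93) = 10555 × 1.545
W_by_gas = 16308 J.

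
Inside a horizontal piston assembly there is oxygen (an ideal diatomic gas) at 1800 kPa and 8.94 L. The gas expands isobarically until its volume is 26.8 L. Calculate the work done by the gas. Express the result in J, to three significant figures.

W ≈ 32100 J

Isobaric: W = P ΔV.
W = (1800 kPa)(26.8 − 8.94 L) = (1800)(17.86) = 32148 J.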